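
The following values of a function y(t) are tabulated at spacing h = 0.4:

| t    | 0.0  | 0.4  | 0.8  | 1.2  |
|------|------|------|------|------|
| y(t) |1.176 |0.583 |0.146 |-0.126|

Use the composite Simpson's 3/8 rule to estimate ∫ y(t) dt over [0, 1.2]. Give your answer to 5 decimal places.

h = 0.4, n = 3.
(3h/8)·[y₀ + 3y₁ + 3y₂ + y₃] = 0.15·(3.237) = 0.48555.

0.48555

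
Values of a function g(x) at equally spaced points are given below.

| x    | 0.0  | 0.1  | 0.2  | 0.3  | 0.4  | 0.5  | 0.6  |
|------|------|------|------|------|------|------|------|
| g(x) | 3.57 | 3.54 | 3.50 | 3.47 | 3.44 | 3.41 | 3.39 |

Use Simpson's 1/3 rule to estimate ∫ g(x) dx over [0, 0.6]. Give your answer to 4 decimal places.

2.0840

h = 0.1, n = 6.
(h/3)·[y₀ + 4y₁ + 2y₂ + 4y₃ + 2y₄ + 4y₅ + y₆] = 0.033333·(62.52) = 2.0840.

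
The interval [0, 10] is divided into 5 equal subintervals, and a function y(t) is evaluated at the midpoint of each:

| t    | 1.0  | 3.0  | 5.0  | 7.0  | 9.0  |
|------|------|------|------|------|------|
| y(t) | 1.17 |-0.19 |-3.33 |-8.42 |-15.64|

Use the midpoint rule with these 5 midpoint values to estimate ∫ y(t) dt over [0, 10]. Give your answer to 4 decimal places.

-52.8200

h = 2, n = 5.
h·[y(m₁) + y(m₂) + y(m₃) + y(m₄) + y(m₅)] = 2·(-26.41) = -52.8200.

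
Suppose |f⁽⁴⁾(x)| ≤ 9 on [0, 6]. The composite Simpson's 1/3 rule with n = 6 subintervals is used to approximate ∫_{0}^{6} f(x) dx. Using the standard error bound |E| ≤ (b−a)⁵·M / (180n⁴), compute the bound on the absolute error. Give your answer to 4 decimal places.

0.3000

|E| ≤ (6)⁵·9 / (180·6⁴) = 69984/233280 = 0.3000.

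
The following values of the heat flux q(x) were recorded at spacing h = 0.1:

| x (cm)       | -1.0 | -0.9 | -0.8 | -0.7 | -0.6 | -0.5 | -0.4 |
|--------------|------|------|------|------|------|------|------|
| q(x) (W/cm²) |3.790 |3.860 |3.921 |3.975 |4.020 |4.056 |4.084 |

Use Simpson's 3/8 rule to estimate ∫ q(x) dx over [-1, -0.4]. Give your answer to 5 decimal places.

h = 0.1, n = 6.
(3h/8)·[y₀ + 3y₁ + 3y₂ + 2y₃ + 3y₄ + 3y₅ + y₆] = 0.0375·(63.395) = 2.37731.

2.37731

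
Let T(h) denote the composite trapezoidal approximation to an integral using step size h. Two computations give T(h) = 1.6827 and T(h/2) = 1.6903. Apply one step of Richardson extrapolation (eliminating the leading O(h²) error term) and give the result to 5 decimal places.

1.69283

R = (4·T(h/2) − T(h)) / 3 = (4·1.6903 − 1.6827)/3 = (5.0785)/3 = 1.69283.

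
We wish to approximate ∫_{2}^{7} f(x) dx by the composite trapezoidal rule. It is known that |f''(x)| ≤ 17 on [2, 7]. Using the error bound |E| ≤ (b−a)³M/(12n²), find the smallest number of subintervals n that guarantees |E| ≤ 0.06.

Need 2125/(12n²) ≤ 0.06.
n² ≥ 2125/(12·0.06) = 2951.39 ⇒ n ≥ 54.3267, so the smallest n is 55.

55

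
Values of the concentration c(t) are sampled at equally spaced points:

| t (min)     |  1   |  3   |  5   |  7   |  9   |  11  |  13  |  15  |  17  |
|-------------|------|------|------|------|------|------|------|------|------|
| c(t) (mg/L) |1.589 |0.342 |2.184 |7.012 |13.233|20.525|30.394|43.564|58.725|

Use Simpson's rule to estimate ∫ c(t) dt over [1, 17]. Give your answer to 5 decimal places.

291.80533

h = 2, n = 8.
(h/3)·[y₀ + 4y₁ + 2y₂ + 4y₃ + 2y₄ + 4y₅ + 2y₆ + 4y₇ + y₈] = 0.666667·(437.708) = 291.80533.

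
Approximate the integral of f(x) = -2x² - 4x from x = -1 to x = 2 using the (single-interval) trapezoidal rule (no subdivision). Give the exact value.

-21

T = (b−a)/2 · [f(-1) + f(2)] = 1.5·[2 + (-16)] = -21.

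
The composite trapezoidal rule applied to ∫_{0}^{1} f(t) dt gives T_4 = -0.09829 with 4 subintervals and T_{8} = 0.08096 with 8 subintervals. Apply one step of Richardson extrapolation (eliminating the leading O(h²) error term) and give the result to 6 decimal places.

0.140710

R = (4·T_{8} − T_4) / 3 = (4·0.08096 − (-0.09829))/3 = (0.42213)/3 = 0.140710.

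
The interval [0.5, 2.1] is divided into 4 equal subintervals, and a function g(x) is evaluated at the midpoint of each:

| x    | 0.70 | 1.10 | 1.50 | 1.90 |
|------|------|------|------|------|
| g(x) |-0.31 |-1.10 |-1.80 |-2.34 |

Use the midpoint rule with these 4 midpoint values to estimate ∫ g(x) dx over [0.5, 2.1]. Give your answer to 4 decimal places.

h = 0.4, n = 4.
h·[y(m₁) + y(m₂) + y(m₃) + y(m₄)] = 0.4·(-5.55) = -2.2200.

-2.2200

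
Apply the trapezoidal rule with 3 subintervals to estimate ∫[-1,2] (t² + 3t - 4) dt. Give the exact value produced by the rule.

-4

h = (2 − (-1))/3 = 1.
Nodes t₀,…,t₃ = -1, 0, 1, 2.
f(t) = t² + 3t - 4: f₀=-6, f₁=-4, f₂=0, f₃=6.
(h/2)·[f₀ + 2f₁ + 2f₂ + f₃] = 0.5·(-8) = -4.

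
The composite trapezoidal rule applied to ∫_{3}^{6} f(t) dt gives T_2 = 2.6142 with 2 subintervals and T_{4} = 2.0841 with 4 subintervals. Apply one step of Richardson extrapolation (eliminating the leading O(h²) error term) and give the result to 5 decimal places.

1.90740

R = (4·T_{4} − T_2) / 3 = (4·2.0841 − 2.6142)/3 = (5.7222)/3 = 1.90740.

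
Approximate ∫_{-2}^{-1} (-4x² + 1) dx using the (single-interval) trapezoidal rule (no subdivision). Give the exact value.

-9

T = (b−a)/2 · [f(-2) + f(-1)] = 0.5·[(-15) + (-3)] = -9.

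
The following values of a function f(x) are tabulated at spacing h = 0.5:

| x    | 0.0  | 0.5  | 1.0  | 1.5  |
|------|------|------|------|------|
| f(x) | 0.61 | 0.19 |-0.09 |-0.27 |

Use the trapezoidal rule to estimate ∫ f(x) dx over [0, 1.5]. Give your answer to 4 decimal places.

0.1350

h = 0.5, n = 3.
(h/2)·[y₀ + 2y₁ + 2y₂ + y₃] = 0.25·(0.54) = 0.1350.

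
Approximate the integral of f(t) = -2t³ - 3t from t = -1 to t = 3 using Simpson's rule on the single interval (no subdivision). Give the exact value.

S = (b−a)/6 · [f(-1) + 4f(1) + f(3)] = 0.666667·[5 + 4·(-5) + (-63)] = -52.

-52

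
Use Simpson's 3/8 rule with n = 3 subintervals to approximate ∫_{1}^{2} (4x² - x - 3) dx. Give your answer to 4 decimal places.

4.8333

h = (2 − 1)/3 = 0.333333.
Nodes x₀,…,x₃ = 1, 1.333333, 1.666667, 2.
f(x) = 4x² - x - 3: f₀=0, f₁=2.777778, f₂=6.444444, f₃=11.
(3h/8)·[f₀ + 3f₁ + 3f₂ + f₃] = 0.125·(38.666667) = 4.8333.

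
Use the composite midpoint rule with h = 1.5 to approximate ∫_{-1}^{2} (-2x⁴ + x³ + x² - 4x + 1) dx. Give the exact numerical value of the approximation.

-4.9921875

h = (2 − (-1))/2 = 1.5.
Midpoints m₁,…,m₂ = -0.25, 1.25.
f(m₁)=2.0390625, f(m₂)=-5.3671875.
h·[f(m₁) + f(m₂)] = 1.5·(-3.328125) = -4.9921875.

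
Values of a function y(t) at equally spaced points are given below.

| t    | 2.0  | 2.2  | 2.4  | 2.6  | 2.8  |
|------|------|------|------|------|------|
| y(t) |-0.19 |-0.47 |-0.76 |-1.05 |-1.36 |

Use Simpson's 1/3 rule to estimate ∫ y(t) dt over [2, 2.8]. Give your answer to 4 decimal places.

-0.6100

h = 0.2, n = 4.
(h/3)·[y₀ + 4y₁ + 2y₂ + 4y₃ + y₄] = 0.066667·(-9.15) = -0.6100.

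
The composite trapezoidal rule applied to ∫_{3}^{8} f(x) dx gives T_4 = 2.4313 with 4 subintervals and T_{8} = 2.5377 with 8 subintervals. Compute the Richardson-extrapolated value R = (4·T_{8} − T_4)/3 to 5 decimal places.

R = (4·T_{8} − T_4) / 3 = (4·2.5377 − 2.4313)/3 = (7.7195)/3 = 2.57317.

2.57317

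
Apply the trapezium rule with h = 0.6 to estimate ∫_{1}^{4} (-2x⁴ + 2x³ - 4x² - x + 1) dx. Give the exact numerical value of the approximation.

h = (4 − 1)/5 = 0.6.
Nodes x₀,…,x₅ = 1, 1.6, 2.2, 2.8, 3.4, 4.
f(x) = -2x⁴ + 2x³ - 4x² - x + 1: f₀=-4, f₁=-15.7552, f₂=-46.1152, f₃=-112.1872, f₄=-237.2992, f₅=-451.
(h/2)·[f₀ + 2f₁ + 2f₂ + 2f₃ + 2f₄ + f₅] = 0.3·(-1277.7136) = -383.31408.

-383.31408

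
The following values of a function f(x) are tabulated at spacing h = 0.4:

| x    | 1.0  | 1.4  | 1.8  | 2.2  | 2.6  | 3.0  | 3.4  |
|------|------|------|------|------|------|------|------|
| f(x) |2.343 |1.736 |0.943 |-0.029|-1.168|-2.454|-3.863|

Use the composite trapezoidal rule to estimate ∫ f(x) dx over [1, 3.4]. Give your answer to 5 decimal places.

h = 0.4, n = 6.
(h/2)·[y₀ + 2y₁ + 2y₂ + 2y₃ + 2y₄ + 2y₅ + y₆] = 0.2·(-3.464) = -0.69280.

-0.69280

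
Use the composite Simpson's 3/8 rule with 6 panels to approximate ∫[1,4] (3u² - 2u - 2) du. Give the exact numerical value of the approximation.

42

h = (4 − 1)/6 = 0.5.
Nodes u₀,…,u₆ = 1, 1.5, 2, 2.5, 3, 3.5, 4.
f(u) = 3u² - 2u - 2: f₀=-1, f₁=1.75, f₂=6, f₃=11.75, f₄=19, f₅=27.75, f₆=38.
(3h/8)·[f₀ + 3f₁ + 3f₂ + 2f₃ + 3f₄ + 3f₅ + f₆] = 0.1875·(224) = 42.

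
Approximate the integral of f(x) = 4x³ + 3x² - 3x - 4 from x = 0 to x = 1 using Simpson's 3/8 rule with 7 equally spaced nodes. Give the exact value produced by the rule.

h = (1 − 0)/6 = 0.166667.
Nodes x₀,…,x₆ = 0, 0.166667, 0.333333, 0.5, 0.666667, 0.833333, 1.
f(x) = 4x³ + 3x² - 3x - 4: f₀=-4, f₁=-4.398148, f₂=-4.518519, f₃=-4.25, f₄=-3.481481, f₅=-2.101852, f₆=0.
(3h/8)·[f₀ + 3f₁ + 3f₂ + 2f₃ + 3f₄ + 3f₅ + f₆] = 0.0625·(-56) = -3.5.

-3.5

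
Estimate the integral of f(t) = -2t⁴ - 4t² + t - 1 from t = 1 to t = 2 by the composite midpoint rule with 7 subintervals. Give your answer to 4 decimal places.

h = (2 − 1)/7 = 0.142857.
Midpoints m₁,…,m₇ = 1.071429, 1.214286, 1.357143, 1.5, 1.642857, 1.785714, 1.928571.
f(m₁)=-7.156029, f(m₂)=-10.031914, f(m₃)=-13.794929, f(m₄)=-18.625, f(m₅)=-24.722043, f(m₆)=-32.305966, f(m₇)=-41.616670.
h·[f(m₁) + f(m₂) + f(m₃) + f(m₄) + f(m₅) + f(m₆) + f(m₇)] = 0.142857·(-148.252551) = -21.1789.

-21.1789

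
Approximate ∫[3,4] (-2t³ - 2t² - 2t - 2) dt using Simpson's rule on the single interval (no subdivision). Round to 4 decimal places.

S = (b−a)/6 · [f(3) + 4f(3.5) + f(4)] = 0.166667·[(-80) + 4·(-119.25) + (-170)] = -121.1667.

-121.1667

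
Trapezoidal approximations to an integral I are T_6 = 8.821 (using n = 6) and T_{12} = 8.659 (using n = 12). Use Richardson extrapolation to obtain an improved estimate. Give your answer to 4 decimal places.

R = (4·T_{12} − T_6) / 3 = (4·8.659 − 8.821)/3 = (25.815)/3 = 8.6050.

8.6050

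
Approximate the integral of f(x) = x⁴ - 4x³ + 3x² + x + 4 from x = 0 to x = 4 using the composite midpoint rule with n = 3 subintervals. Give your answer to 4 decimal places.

30.6502

h = (4 − 0)/3 = 1.333333.
Midpoints m₁,…,m₃ = 0.666667, 2, 3.333333.
f(m₁)=5.012346, f(m₂)=2, f(m₃)=15.975309.
h·[f(m₁) + f(m₂) + f(m₃)] = 1.333333·(22.987654) = 30.6502.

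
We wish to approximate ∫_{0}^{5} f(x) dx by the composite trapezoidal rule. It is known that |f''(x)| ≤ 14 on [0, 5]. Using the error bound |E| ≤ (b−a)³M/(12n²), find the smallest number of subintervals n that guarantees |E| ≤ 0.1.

Need 1750/(12n²) ≤ 0.1.
n² ≥ 1750/(12·0.1) = 1458.33 ⇒ n ≥ 38.1881, so the smallest n is 39.

39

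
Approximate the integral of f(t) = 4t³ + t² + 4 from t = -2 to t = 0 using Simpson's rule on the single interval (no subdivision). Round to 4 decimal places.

-5.3333

S = (b−a)/6 · [f(-2) + 4f(-1) + f(0)] = 0.333333·[(-24) + 4·1 + 4] = -5.3333.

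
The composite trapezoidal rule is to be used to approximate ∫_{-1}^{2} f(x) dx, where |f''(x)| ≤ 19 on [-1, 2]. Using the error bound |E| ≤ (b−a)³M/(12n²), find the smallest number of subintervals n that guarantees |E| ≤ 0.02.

47

Need 513/(12n²) ≤ 0.02.
n² ≥ 513/(12·0.02) = 2137.5 ⇒ n ≥ 46.2331, so the smallest n is 47.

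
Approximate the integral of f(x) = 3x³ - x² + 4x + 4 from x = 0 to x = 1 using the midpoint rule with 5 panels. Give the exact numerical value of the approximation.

h = (1 − 0)/5 = 0.2.
Midpoints m₁,…,m₅ = 0.1, 0.3, 0.5, 0.7, 0.9.
f(m₁)=4.393, f(m₂)=5.191, f(m₃)=6.125, f(m₄)=7.339, f(m₅)=8.977.
h·[f(m₁) + f(m₂) + f(m₃) + f(m₄) + f(m₅)] = 0.2·(32.025) = 6.405.

6.405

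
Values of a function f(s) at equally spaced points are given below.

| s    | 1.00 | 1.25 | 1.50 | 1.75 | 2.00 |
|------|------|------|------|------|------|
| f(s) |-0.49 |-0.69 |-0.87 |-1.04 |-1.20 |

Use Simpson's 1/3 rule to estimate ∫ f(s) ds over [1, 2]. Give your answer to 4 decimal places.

-0.8625

h = 0.25, n = 4.
(h/3)·[y₀ + 4y₁ + 2y₂ + 4y₃ + y₄] = 0.083333·(-10.35) = -0.8625.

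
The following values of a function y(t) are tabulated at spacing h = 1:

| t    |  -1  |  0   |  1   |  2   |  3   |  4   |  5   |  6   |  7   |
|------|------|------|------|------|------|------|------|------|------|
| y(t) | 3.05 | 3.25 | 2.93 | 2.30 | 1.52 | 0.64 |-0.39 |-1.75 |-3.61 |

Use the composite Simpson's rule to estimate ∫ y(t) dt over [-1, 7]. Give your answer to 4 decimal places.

8.4400

h = 1, n = 8.
(h/3)·[y₀ + 4y₁ + 2y₂ + 4y₃ + 2y₄ + 4y₅ + 2y₆ + 4y₇ + y₈] = 0.333333·(25.32) = 8.4400.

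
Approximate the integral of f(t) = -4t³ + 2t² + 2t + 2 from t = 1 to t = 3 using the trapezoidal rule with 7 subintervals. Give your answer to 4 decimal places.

h = (3 − 1)/7 = 0.285714.
Nodes t₀,…,t₇ = 1, 1.285714, 1.571429, 1.857143, 2.142857, 2.428571, 2.714286, 3.
f(t) = -4t³ + 2t² + 2t + 2: f₀=2, f₁=-0.623907, f₂=-5.440233, f₃=-13.008746, f₄=-23.889213, f₅=-38.641399, f₆=-57.825073, f₇=-82.
(h/2)·[f₀ + 2f₁ + 2f₂ + 2f₃ + 2f₄ + 2f₅ + 2f₆ + f₇] = 0.142857·(-358.857143) = -51.2653.

-51.2653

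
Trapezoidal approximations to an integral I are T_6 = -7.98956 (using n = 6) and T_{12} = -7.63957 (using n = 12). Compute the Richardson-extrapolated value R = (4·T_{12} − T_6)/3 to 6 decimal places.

R = (4·T_{12} − T_6) / 3 = (4·(-7.63957) − (-7.98956))/3 = (-22.56872)/3 = -7.522907.

-7.522907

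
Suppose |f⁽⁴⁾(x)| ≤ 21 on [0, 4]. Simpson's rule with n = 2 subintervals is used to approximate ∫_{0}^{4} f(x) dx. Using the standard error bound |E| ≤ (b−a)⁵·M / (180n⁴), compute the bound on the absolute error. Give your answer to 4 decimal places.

7.4667

|E| ≤ (4)⁵·21 / (180·2⁴) = 21504/2880 = 7.4667.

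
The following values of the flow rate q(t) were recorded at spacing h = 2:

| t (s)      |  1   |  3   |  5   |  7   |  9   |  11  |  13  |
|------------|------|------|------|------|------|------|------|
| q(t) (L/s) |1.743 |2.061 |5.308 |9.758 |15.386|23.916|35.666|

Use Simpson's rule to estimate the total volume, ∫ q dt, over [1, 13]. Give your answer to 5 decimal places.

h = 2, n = 6.
(h/3)·[y₀ + 4y₁ + 2y₂ + 4y₃ + 2y₄ + 4y₅ + y₆] = 0.666667·(221.737) = 147.82467.

147.82467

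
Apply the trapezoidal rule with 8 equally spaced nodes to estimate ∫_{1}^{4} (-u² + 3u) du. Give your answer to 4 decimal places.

1.4082

h = (4 − 1)/7 = 0.428571.
Nodes u₀,…,u₇ = 1, 1.428571, 1.857143, 2.285714, 2.714286, 3.142857, 3.571429, 4.
f(u) = -u² + 3u: f₀=2, f₁=2.244898, f₂=2.122449, f₃=1.632653, f₄=0.775510, f₅=-0.448980, f₆=-2.040816, f₇=-4.
(h/2)·[f₀ + 2f₁ + 2f₂ + 2f₃ + 2f₄ + 2f₅ + 2f₆ + f₇] = 0.214286·(6.571429) = 1.4082.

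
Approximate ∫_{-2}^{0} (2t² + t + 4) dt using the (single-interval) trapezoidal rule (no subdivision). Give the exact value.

14

T = (b−a)/2 · [f(-2) + f(0)] = 1·[10 + 4] = 14.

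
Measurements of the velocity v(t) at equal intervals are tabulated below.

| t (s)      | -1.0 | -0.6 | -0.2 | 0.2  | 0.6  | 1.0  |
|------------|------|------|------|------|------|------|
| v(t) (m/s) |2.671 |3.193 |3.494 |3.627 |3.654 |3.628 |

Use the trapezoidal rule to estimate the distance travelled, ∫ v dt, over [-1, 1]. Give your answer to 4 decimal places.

6.8470

h = 0.4, n = 5.
(h/2)·[y₀ + 2y₁ + 2y₂ + 2y₃ + 2y₄ + y₅] = 0.2·(34.235) = 6.8470.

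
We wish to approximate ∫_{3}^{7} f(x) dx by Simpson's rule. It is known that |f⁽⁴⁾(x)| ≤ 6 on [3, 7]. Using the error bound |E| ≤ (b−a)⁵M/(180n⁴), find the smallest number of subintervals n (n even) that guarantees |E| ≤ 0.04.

Need 6144/(180n⁴) ≤ 0.04.
n⁴ ≥ 6144/(180·0.04) = 853.333 ⇒ n ≥ 5.4048, so the smallest even n is 6. (n must be even for Simpson's rule.)

6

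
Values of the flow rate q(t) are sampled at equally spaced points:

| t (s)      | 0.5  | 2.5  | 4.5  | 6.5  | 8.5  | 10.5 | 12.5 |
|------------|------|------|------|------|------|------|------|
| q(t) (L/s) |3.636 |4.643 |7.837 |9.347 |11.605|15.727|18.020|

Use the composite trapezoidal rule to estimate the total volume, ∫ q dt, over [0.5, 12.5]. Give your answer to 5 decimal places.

119.97400

h = 2, n = 6.
(h/2)·[y₀ + 2y₁ + 2y₂ + 2y₃ + 2y₄ + 2y₅ + y₆] = 1·(119.974) = 119.97400.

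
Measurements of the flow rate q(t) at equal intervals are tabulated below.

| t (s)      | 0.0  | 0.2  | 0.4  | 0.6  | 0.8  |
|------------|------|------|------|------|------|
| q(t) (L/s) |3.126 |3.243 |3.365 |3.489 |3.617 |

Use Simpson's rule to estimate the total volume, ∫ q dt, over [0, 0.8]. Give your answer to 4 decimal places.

h = 0.2, n = 4.
(h/3)·[y₀ + 4y₁ + 2y₂ + 4y₃ + y₄] = 0.066667·(40.401) = 2.6934.

2.6934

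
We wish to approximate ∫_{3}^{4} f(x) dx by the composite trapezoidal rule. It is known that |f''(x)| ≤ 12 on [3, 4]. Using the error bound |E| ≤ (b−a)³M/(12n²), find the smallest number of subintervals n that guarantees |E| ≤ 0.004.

Need 12/(12n²) ≤ 0.004.
n² ≥ 12/(12·0.004) = 250 ⇒ n ≥ 15.8114, so the smallest n is 16.

16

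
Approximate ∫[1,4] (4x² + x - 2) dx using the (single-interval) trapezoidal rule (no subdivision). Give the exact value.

T = (b−a)/2 · [f(1) + f(4)] = 1.5·[3 + 66] = 103.5.

103.5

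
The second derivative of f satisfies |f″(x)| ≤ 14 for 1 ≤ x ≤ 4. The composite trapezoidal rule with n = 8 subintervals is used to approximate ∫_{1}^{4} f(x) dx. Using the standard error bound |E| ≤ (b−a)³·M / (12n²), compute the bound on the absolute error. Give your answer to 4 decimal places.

|E| ≤ (3)³·14 / (12·8²) = 378/768 = 0.4922.

0.4922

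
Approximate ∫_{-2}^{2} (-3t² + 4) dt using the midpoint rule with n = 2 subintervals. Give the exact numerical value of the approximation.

h = (2 − (-2))/2 = 2.
Midpoints m₁,…,m₂ = -1, 1.
f(m₁)=1, f(m₂)=1.
h·[f(m₁) + f(m₂)] = 2·(2) = 4.

4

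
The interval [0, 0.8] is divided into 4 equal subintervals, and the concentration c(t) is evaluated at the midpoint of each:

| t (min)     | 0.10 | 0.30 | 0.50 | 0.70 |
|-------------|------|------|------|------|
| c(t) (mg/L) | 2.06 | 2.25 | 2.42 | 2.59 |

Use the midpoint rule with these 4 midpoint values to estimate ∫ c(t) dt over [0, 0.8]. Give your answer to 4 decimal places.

1.8640

h = 0.2, n = 4.
h·[y(m₁) + y(m₂) + y(m₃) + y(m₄)] = 0.2·(9.32) = 1.8640.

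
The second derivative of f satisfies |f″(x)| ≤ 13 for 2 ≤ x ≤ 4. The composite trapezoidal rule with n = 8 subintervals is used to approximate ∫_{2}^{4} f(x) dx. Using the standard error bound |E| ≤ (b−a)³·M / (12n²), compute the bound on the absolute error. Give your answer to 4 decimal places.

0.1354

|E| ≤ (2)³·13 / (12·8²) = 104/768 = 0.1354.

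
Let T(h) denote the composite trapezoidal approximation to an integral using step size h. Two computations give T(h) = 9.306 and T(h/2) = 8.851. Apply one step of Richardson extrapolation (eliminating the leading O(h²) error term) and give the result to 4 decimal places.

R = (4·T(h/2) − T(h)) / 3 = (4·8.851 − 9.306)/3 = (26.098)/3 = 8.6993.

8.6993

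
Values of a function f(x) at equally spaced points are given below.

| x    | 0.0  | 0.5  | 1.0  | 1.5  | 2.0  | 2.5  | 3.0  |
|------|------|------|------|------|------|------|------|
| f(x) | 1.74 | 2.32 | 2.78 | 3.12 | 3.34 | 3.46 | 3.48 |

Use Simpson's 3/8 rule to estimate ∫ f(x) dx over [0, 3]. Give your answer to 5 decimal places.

8.84250

h = 0.5, n = 6.
(3h/8)·[y₀ + 3y₁ + 3y₂ + 2y₃ + 3y₄ + 3y₅ + y₆] = 0.1875·(47.16) = 8.84250.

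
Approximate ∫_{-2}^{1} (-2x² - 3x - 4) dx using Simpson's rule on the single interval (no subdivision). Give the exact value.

S = (b−a)/6 · [f(-2) + 4f(-0.5) + f(1)] = 0.5·[(-6) + 4·(-3) + (-9)] = -13.5.

-13.5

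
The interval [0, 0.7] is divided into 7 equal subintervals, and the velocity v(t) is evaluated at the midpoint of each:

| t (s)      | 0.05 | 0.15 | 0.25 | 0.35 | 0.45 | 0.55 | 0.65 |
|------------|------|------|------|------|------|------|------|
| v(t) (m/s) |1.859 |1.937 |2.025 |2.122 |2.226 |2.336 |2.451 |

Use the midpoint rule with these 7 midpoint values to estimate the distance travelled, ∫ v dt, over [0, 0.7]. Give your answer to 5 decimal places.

1.49560

h = 0.1, n = 7.
h·[y(m₁) + y(m₂) + y(m₃) + y(m₄) + y(m₅) + y(m₆) + y(m₇)] = 0.1·(14.956) = 1.49560.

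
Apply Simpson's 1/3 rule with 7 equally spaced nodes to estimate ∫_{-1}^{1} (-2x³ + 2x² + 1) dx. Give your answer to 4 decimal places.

3.3333

h = (1 − (-1))/6 = 0.333333.
Nodes x₀,…,x₆ = -1, -0.666667, -0.333333, 0, 0.333333, 0.666667, 1.
f(x) = -2x³ + 2x² + 1: f₀=5, f₁=2.481481, f₂=1.296296, f₃=1, f₄=1.148148, f₅=1.296296, f₆=1.
(h/3)·[f₀ + 4f₁ + 2f₂ + 4f₃ + 2f₄ + 4f₅ + f₆] = 0.111111·(30) = 3.3333.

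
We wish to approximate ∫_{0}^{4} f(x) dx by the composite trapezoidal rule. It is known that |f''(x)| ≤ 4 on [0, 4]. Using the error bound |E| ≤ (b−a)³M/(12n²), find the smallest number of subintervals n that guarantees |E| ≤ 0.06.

19

Need 256/(12n²) ≤ 0.06.
n² ≥ 256/(12·0.06) = 355.556 ⇒ n ≥ 18.8562, so the smallest n is 19.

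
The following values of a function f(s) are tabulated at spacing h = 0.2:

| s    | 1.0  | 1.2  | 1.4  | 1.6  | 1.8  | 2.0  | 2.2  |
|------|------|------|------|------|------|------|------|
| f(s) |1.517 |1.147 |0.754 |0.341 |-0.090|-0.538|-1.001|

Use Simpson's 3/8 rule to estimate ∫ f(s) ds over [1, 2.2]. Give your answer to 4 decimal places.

h = 0.2, n = 6.
(3h/8)·[y₀ + 3y₁ + 3y₂ + 2y₃ + 3y₄ + 3y₅ + y₆] = 0.075·(5.017) = 0.3763.

0.3763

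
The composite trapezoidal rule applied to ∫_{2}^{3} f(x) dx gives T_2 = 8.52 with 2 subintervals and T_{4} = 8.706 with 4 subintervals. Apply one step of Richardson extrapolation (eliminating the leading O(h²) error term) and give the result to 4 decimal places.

R = (4·T_{4} − T_2) / 3 = (4·8.706 − 8.52)/3 = (26.304)/3 = 8.7680.

8.7680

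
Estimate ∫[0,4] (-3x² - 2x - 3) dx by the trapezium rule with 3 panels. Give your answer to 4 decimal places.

-95.5556

h = (4 − 0)/3 = 1.333333.
Nodes x₀,…,x₃ = 0, 1.333333, 2.666667, 4.
f(x) = -3x² - 2x - 3: f₀=-3, f₁=-11, f₂=-29.666667, f₃=-59.
(h/2)·[f₀ + 2f₁ + 2f₂ + f₃] = 0.666667·(-143.333333) = -95.5556.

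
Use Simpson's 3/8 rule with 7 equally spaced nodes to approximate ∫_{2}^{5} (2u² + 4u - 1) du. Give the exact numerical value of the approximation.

h = (5 − 2)/6 = 0.5.
Nodes u₀,…,u₆ = 2, 2.5, 3, 3.5, 4, 4.5, 5.
f(u) = 2u² + 4u - 1: f₀=15, f₁=21.5, f₂=29, f₃=37.5, f₄=47, f₅=57.5, f₆=69.
(3h/8)·[f₀ + 3f₁ + 3f₂ + 2f₃ + 3f₄ + 3f₅ + f₆] = 0.1875·(624) = 117.

117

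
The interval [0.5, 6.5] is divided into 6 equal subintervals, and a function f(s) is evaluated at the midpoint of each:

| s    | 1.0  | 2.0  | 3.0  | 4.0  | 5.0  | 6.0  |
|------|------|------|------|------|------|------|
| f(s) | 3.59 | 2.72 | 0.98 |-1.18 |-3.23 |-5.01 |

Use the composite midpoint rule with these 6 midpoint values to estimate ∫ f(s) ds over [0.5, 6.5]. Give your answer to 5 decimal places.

h = 1, n = 6.
h·[y(m₁) + y(m₂) + y(m₃) + y(m₄) + y(m₅) + y(m₆)] = 1·(-2.13) = -2.13000.

-2.13000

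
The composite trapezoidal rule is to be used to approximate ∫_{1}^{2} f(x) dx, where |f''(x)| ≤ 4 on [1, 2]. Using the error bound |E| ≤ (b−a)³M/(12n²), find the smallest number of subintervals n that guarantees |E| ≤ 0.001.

Need 4/(12n²) ≤ 0.001.
n² ≥ 4/(12·0.001) = 333.333 ⇒ n ≥ 18.2574, so the smallest n is 19.

19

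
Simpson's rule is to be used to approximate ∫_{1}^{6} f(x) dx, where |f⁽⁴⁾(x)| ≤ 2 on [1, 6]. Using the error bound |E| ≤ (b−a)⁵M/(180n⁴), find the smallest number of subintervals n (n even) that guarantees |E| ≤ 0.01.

8

Need 6250/(180n⁴) ≤ 0.01.
n⁴ ≥ 6250/(180·0.01) = 3472.22 ⇒ n ≥ 7.6763, so the smallest even n is 8. (n must be even for Simpson's rule.)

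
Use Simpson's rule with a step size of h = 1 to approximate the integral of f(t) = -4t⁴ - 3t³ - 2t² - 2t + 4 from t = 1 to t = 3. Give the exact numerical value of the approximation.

-272

h = (3 − 1)/2 = 1.
Nodes t₀,…,t₂ = 1, 2, 3.
f(t) = -4t⁴ - 3t³ - 2t² - 2t + 4: f₀=-7, f₁=-96, f₂=-425.
(h/3)·[f₀ + 4f₁ + f₂] = 0.333333·(-816) = -272.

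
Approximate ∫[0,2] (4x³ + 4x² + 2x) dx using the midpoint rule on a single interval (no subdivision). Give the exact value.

M = (b−a)·f(1) = 2·(10) = 20.

20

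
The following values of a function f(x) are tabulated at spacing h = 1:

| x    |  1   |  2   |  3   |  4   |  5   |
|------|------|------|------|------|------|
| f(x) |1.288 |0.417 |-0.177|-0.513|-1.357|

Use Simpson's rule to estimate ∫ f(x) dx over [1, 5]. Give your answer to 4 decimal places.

h = 1, n = 4.
(h/3)·[y₀ + 4y₁ + 2y₂ + 4y₃ + y₄] = 0.333333·(-0.807) = -0.2690.

-0.2690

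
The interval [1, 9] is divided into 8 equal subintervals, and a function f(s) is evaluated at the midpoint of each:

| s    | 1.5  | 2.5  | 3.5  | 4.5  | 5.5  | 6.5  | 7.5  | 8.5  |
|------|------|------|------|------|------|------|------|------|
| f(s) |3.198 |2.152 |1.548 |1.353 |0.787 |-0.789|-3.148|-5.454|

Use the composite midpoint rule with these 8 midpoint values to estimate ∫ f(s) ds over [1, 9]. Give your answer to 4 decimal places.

-0.3530

h = 1, n = 8.
h·[y(m₁) + y(m₂) + y(m₃) + y(m₄) + y(m₅) + y(m₆) + y(m₇) + y(m₈)] = 1·(-0.353) = -0.3530.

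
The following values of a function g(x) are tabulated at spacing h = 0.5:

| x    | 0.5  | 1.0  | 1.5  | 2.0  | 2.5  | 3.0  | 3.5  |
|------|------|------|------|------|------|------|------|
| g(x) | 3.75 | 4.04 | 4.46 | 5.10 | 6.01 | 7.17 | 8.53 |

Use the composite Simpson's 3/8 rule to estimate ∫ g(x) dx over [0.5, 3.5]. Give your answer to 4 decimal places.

16.4100

h = 0.5, n = 6.
(3h/8)·[y₀ + 3y₁ + 3y₂ + 2y₃ + 3y₄ + 3y₅ + y₆] = 0.1875·(87.52) = 16.4100.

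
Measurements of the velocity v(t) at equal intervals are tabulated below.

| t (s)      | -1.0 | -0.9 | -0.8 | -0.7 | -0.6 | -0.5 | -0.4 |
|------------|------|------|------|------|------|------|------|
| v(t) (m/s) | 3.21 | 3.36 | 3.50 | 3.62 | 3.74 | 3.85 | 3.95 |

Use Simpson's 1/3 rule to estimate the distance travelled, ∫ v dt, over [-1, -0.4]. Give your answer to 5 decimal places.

2.16533

h = 0.1, n = 6.
(h/3)·[y₀ + 4y₁ + 2y₂ + 4y₃ + 2y₄ + 4y₅ + y₆] = 0.033333·(64.96) = 2.16533.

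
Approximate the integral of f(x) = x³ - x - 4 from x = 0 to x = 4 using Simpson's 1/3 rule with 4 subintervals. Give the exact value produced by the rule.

40

h = (4 − 0)/4 = 1.
Nodes x₀,…,x₄ = 0, 1, 2, 3, 4.
f(x) = x³ - x - 4: f₀=-4, f₁=-4, f₂=2, f₃=20, f₄=56.
(h/3)·[f₀ + 4f₁ + 2f₂ + 4f₃ + f₄] = 0.333333·(120) = 40.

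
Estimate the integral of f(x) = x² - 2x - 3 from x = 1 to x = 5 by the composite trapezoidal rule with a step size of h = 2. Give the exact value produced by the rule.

8

h = (5 − 1)/2 = 2.
Nodes x₀,…,x₂ = 1, 3, 5.
f(x) = x² - 2x - 3: f₀=-4, f₁=0, f₂=12.
(h/2)·[f₀ + 2f₁ + f₂] = 1·(8) = 8.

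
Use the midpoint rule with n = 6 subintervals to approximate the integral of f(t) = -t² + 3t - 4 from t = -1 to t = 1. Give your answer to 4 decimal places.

-8.6481

h = (1 − (-1))/6 = 0.333333.
Midpoints m₁,…,m₆ = -0.833333, -0.5, -0.166667, 0.166667, 0.5, 0.833333.
f(m₁)=-7.194444, f(m₂)=-5.75, f(m₃)=-4.527778, f(m₄)=-3.527778, f(m₅)=-2.75, f(m₆)=-2.194444.
h·[f(m₁) + f(m₂) + f(m₃) + f(m₄) + f(m₅) + f(m₆)] = 0.333333·(-25.944444) = -8.6481.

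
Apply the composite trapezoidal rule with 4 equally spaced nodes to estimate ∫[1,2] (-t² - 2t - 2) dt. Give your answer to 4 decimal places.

h = (2 − 1)/3 = 0.333333.
Nodes t₀,…,t₃ = 1, 1.333333, 1.666667, 2.
f(t) = -t² - 2t - 2: f₀=-5, f₁=-6.444444, f₂=-8.111111, f₃=-10.
(h/2)·[f₀ + 2f₁ + 2f₂ + f₃] = 0.166667·(-44.111111) = -7.3519.

-7.3519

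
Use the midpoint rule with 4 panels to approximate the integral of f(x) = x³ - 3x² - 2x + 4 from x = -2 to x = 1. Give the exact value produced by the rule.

2.8828125

h = (1 − (-2))/4 = 0.75.
Midpoints m₁,…,m₄ = -1.625, -0.875, -0.125, 0.625.
f(m₁)=-4.962890625, f(m₂)=2.783203125, f(m₃)=4.201171875, f(m₄)=1.822265625.
h·[f(m₁) + f(m₂) + f(m₃) + f(m₄)] = 0.75·(3.84375) = 2.8828125.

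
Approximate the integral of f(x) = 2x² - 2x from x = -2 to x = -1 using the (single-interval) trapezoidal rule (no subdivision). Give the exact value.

8

T = (b−a)/2 · [f(-2) + f(-1)] = 0.5·[12 + 4] = 8.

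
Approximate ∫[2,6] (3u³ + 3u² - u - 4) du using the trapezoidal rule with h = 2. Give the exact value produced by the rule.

h = (6 − 2)/2 = 2.
Nodes u₀,…,u₂ = 2, 4, 6.
f(u) = 3u³ + 3u² - u - 4: f₀=30, f₁=232, f₂=746.
(h/2)·[f₀ + 2f₁ + f₂] = 1·(1240) = 1240.

1240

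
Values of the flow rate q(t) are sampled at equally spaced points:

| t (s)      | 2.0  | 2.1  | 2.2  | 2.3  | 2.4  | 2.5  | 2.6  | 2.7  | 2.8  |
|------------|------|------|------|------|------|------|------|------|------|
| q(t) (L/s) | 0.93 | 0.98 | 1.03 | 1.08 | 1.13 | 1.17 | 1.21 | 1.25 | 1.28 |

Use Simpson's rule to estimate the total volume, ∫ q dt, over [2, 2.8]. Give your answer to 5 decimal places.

0.89567

h = 0.1, n = 8.
(h/3)·[y₀ + 4y₁ + 2y₂ + 4y₃ + 2y₄ + 4y₅ + 2y₆ + 4y₇ + y₈] = 0.033333·(26.87) = 0.89567.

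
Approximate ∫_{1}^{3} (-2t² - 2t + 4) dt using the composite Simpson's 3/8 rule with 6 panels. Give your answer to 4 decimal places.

-17.3333

h = (3 − 1)/6 = 0.333333.
Nodes t₀,…,t₆ = 1, 1.333333, 1.666667, 2, 2.333333, 2.666667, 3.
f(t) = -2t² - 2t + 4: f₀=0, f₁=-2.222222, f₂=-4.888889, f₃=-8, f₄=-11.555556, f₅=-15.555556, f₆=-20.
(3h/8)·[f₀ + 3f₁ + 3f₂ + 2f₃ + 3f₄ + 3f₅ + f₆] = 0.125·(-138.666667) = -17.3333.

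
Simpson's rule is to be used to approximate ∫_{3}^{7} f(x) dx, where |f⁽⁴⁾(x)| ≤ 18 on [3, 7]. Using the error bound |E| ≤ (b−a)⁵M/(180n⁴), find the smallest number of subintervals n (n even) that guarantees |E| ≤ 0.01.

12

Need 18432/(180n⁴) ≤ 0.01.
n⁴ ≥ 18432/(180·0.01) = 10240 ⇒ n ≥ 10.0595, so the smallest even n is 12. (n must be even for Simpson's rule.)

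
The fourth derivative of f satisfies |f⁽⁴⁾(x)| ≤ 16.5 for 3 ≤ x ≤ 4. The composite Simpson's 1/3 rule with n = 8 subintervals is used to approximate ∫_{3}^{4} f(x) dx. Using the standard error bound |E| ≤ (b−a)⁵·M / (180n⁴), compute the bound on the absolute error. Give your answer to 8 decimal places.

|E| ≤ (1)⁵·16.5 / (180·8⁴) = 16.5/737280 = 0.00002238.

0.00002238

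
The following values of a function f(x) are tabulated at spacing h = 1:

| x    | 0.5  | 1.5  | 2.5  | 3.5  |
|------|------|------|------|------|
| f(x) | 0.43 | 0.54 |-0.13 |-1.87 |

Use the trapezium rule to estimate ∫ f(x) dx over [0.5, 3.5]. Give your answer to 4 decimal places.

h = 1, n = 3.
(h/2)·[y₀ + 2y₁ + 2y₂ + y₃] = 0.5·(-0.62) = -0.3100.

-0.3100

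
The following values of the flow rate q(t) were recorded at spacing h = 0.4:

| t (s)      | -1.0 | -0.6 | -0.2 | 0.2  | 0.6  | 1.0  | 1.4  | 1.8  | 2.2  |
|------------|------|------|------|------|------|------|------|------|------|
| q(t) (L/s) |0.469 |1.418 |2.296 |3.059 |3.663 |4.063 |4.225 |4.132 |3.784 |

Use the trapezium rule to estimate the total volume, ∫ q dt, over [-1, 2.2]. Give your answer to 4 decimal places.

9.9930

h = 0.4, n = 8.
(h/2)·[y₀ + 2y₁ + 2y₂ + 2y₃ + 2y₄ + 2y₅ + 2y₆ + 2y₇ + y₈] = 0.2·(49.965) = 9.9930.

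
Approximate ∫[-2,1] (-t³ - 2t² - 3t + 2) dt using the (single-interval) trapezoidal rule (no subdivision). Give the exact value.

6

T = (b−a)/2 · [f(-2) + f(1)] = 1.5·[8 + (-4)] = 6.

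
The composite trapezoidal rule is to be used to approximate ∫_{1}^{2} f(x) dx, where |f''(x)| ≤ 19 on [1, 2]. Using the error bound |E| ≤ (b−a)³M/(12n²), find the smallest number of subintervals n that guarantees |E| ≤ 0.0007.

Need 19/(12n²) ≤ 0.0007.
n² ≥ 19/(12·0.0007) = 2261.9 ⇒ n ≥ 47.5595, so the smallest n is 48.

48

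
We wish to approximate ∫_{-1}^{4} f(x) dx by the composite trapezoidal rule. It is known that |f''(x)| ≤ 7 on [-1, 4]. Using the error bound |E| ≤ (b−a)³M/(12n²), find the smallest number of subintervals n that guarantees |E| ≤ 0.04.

43

Need 875/(12n²) ≤ 0.04.
n² ≥ 875/(12·0.04) = 1822.92 ⇒ n ≥ 42.6956, so the smallest n is 43.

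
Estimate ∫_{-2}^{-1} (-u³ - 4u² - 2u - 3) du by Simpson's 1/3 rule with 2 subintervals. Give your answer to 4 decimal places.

-5.5833

h = (-1 − (-2))/2 = 0.5.
Nodes u₀,…,u₂ = -2, -1.5, -1.
f(u) = -u³ - 4u² - 2u - 3: f₀=-7, f₁=-5.625, f₂=-4.
(h/3)·[f₀ + 4f₁ + f₂] = 0.166667·(-33.5) = -5.5833.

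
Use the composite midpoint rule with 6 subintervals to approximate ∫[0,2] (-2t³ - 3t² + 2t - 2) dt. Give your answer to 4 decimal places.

h = (2 − 0)/6 = 0.333333.
Midpoints m₁,…,m₆ = 0.166667, 0.5, 0.833333, 1.166667, 1.5, 1.833333.
f(m₁)=-1.759259, f(m₂)=-2, f(m₃)=-3.574074, f(m₄)=-6.925926, f(m₅)=-12.5, f(m₆)=-20.740741.
h·[f(m₁) + f(m₂) + f(m₃) + f(m₄) + f(m₅) + f(m₆)] = 0.333333·(-47.5) = -15.8333.

-15.8333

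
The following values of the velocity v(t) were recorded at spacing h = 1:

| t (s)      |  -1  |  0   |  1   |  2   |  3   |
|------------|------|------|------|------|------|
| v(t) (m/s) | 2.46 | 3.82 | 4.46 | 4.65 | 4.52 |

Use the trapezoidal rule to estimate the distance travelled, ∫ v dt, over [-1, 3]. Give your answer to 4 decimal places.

16.4200

h = 1, n = 4.
(h/2)·[y₀ + 2y₁ + 2y₂ + 2y₃ + y₄] = 0.5·(32.84) = 16.4200.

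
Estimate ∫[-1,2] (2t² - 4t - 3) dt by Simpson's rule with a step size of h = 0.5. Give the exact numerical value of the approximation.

-9

h = (2 − (-1))/6 = 0.5.
Nodes t₀,…,t₆ = -1, -0.5, 0, 0.5, 1, 1.5, 2.
f(t) = 2t² - 4t - 3: f₀=3, f₁=-0.5, f₂=-3, f₃=-4.5, f₄=-5, f₅=-4.5, f₆=-3.
(h/3)·[f₀ + 4f₁ + 2f₂ + 4f₃ + 2f₄ + 4f₅ + f₆] = 0.166667·(-54) = -9.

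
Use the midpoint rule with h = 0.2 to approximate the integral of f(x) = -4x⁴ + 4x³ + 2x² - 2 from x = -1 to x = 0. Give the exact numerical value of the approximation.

-3.09352

h = (0 − (-1))/5 = 0.2.
Midpoints m₁,…,m₅ = -0.9, -0.7, -0.5, -0.3, -0.1.
f(m₁)=-5.9204, f(m₂)=-3.3524, f(m₃)=-2.25, f(m₄)=-1.9604, f(m₅)=-1.9844.
h·[f(m₁) + f(m₂) + f(m₃) + f(m₄) + f(m₅)] = 0.2·(-15.4676) = -3.09352.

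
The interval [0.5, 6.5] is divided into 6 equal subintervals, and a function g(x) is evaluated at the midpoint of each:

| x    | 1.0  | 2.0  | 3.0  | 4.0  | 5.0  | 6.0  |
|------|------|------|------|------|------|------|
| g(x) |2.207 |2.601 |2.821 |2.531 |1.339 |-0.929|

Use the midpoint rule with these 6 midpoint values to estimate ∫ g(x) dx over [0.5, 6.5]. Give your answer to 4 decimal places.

h = 1, n = 6.
h·[y(m₁) + y(m₂) + y(m₃) + y(m₄) + y(m₅) + y(m₆)] = 1·(10.570) = 10.5700.

10.5700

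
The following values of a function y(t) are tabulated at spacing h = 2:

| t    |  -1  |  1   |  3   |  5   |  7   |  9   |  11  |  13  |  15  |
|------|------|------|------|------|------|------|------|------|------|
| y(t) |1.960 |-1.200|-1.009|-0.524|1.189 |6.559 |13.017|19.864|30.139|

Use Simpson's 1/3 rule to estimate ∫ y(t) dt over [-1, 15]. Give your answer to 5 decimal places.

104.85933

h = 2, n = 8.
(h/3)·[y₀ + 4y₁ + 2y₂ + 4y₃ + 2y₄ + 4y₅ + 2y₆ + 4y₇ + y₈] = 0.666667·(157.289) = 104.85933.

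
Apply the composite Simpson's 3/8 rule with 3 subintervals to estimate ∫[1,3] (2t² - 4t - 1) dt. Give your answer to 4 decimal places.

-0.6667

h = (3 − 1)/3 = 0.666667.
Nodes t₀,…,t₃ = 1, 1.666667, 2.333333, 3.
f(t) = 2t² - 4t - 1: f₀=-3, f₁=-2.111111, f₂=0.555556, f₃=5.
(3h/8)·[f₀ + 3f₁ + 3f₂ + f₃] = 0.25·(-2.666667) = -0.6667.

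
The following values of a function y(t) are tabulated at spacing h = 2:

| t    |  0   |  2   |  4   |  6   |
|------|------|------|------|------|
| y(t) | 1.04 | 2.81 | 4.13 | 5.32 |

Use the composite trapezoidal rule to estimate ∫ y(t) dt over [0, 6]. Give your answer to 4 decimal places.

h = 2, n = 3.
(h/2)·[y₀ + 2y₁ + 2y₂ + y₃] = 1·(20.24) = 20.2400.

20.2400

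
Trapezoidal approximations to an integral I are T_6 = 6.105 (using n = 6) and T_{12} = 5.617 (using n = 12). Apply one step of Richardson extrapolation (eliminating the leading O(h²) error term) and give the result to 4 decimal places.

R = (4·T_{12} − T_6) / 3 = (4·5.617 − 6.105)/3 = (16.363)/3 = 5.4543.

5.4543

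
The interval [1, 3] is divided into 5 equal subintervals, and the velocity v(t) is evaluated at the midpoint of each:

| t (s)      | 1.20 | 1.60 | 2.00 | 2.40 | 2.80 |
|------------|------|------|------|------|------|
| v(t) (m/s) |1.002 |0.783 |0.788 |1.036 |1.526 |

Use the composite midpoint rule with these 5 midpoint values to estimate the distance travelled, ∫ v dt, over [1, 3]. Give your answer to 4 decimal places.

h = 0.4, n = 5.
h·[y(m₁) + y(m₂) + y(m₃) + y(m₄) + y(m₅)] = 0.4·(5.135) = 2.0540.

2.0540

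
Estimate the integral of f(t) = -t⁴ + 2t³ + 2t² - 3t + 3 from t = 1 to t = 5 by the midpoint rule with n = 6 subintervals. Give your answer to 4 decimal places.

-247.9342

h = (5 − 1)/6 = 0.666667.
Midpoints m₁,…,m₆ = 1.333333, 2, 2.666667, 3.333333, 4, 4.666667.
f(m₁)=4.135802, f(m₂)=5, f(m₃)=-3.419753, f(m₄)=-34.160494, f(m₅)=-105, f(m₆)=-238.456790.
h·[f(m₁) + f(m₂) + f(m₃) + f(m₄) + f(m₅) + f(m₆)] = 0.666667·(-371.901235) = -247.9342.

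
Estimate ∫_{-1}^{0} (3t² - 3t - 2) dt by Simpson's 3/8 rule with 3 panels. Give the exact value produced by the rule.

h = (0 − (-1))/3 = 0.333333.
Nodes t₀,…,t₃ = -1, -0.666667, -0.333333, 0.
f(t) = 3t² - 3t - 2: f₀=4, f₁=1.333333, f₂=-0.666667, f₃=-2.
(3h/8)·[f₀ + 3f₁ + 3f₂ + f₃] = 0.125·(4) = 0.5.

0.5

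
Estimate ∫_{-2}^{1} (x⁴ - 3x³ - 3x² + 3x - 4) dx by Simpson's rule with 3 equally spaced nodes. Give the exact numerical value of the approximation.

-5.625

h = (1 − (-2))/2 = 1.5.
Nodes x₀,…,x₂ = -2, -0.5, 1.
f(x) = x⁴ - 3x³ - 3x² + 3x - 4: f₀=18, f₁=-5.8125, f₂=-6.
(h/3)·[f₀ + 4f₁ + f₂] = 0.5·(-11.25) = -5.625.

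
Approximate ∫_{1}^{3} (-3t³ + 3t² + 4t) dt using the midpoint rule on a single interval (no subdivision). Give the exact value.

-8

M = (b−a)·f(2) = 2·(-4) = -8.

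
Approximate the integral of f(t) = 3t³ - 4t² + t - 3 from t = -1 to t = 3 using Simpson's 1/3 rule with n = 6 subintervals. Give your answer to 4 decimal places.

14.6667

h = (3 − (-1))/6 = 0.666667.
Nodes t₀,…,t₆ = -1, -0.333333, 0.333333, 1, 1.666667, 2.333333, 3.
f(t) = 3t³ - 4t² + t - 3: f₀=-11, f₁=-3.888889, f₂=-3, f₃=-3, f₄=1.444444, f₅=15.666667, f₆=45.
(h/3)·[f₀ + 4f₁ + 2f₂ + 4f₃ + 2f₄ + 4f₅ + f₆] = 0.222222·(66) = 14.6667.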